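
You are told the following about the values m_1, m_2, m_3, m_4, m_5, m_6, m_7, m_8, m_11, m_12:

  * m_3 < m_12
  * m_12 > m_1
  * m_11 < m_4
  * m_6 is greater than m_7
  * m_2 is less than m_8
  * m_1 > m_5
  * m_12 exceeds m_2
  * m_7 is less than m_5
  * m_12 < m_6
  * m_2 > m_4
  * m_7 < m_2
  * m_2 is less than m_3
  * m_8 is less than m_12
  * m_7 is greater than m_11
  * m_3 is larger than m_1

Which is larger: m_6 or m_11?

m_6

Link the given pairs in sequence: m_11 < m_7; m_7 < m_2; m_2 < m_3; m_3 < m_12; m_12 < m_6.
Chaining these gives m_11 < m_7 < m_2 < m_3 < m_12 < m_6.
So m_11 < m_6; m_6 is the larger of the two.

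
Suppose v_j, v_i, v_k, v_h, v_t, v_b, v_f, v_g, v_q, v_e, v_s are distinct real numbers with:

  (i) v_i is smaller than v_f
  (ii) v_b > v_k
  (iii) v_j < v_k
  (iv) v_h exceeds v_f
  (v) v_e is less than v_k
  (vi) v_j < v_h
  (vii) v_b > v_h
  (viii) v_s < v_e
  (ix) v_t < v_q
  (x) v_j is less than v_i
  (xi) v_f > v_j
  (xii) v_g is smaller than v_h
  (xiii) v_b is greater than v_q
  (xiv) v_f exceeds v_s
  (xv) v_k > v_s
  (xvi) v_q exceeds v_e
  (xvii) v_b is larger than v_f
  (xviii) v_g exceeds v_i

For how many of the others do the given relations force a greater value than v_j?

6

Directly above v_j: v_k, v_i, v_f, v_h.
One step further: v_g, v_b (6 so far).
Nothing else is reachable above v_j; 6 in all.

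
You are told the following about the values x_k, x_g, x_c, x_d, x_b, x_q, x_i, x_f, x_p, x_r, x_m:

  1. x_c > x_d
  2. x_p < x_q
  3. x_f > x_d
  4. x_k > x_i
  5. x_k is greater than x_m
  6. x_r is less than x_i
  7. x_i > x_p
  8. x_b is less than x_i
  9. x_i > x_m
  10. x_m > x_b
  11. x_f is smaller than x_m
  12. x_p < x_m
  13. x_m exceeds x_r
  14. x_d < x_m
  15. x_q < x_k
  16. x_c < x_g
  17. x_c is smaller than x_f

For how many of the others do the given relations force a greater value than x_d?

The elements the relations force above x_d are x_c, x_f, x_m, x_g, x_i, x_k — no chain reaches any other.
That is 6.

6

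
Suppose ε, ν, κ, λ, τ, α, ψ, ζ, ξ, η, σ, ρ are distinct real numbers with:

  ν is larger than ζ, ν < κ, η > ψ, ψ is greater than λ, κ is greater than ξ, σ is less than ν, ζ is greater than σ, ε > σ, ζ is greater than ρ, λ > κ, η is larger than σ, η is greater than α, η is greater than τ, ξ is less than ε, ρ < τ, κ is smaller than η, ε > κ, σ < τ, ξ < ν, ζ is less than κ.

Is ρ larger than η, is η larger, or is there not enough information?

η

Link the given pairs in sequence: ρ < ζ; ζ < κ; κ < λ; λ < ψ; ψ < η.
Chaining these gives ρ < ζ < κ < λ < ψ < η.
So η is larger.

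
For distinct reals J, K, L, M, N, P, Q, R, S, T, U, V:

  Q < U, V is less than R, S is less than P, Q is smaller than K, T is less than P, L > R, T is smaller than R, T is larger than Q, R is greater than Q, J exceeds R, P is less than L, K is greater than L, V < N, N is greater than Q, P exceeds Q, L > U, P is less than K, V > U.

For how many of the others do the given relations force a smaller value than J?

5

Directly below J: R.
One step further: Q, T, V (4 so far).
One step further: U (5 so far).
No other element is forced below J by the given relations, so the count is 5.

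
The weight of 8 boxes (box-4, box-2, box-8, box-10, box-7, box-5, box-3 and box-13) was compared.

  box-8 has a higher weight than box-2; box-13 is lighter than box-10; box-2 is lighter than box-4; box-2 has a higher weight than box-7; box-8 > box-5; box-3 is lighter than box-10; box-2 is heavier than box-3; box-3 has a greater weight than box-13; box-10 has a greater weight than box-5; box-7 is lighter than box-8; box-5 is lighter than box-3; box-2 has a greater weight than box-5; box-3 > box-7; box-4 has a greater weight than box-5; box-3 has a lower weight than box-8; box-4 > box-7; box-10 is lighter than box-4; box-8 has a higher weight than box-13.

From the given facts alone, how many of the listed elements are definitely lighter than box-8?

5

From box-8 the given relations immediately reach box-5, box-7, box-13, box-3, box-2.
Nothing else is reachable below box-8; 5 in all.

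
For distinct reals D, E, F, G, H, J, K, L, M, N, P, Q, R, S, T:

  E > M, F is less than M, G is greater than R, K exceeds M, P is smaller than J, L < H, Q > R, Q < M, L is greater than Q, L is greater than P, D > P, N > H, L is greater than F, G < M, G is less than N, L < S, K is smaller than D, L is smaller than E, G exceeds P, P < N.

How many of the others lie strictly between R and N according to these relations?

4

Chaining upward from R reaches: G, Q, L, M, K, D, E, S, H.
Chaining downward from N reaches: F, P, G, Q, L, H.
Strictly between R and N are those in both lists: G, Q, L, H — 4 elements.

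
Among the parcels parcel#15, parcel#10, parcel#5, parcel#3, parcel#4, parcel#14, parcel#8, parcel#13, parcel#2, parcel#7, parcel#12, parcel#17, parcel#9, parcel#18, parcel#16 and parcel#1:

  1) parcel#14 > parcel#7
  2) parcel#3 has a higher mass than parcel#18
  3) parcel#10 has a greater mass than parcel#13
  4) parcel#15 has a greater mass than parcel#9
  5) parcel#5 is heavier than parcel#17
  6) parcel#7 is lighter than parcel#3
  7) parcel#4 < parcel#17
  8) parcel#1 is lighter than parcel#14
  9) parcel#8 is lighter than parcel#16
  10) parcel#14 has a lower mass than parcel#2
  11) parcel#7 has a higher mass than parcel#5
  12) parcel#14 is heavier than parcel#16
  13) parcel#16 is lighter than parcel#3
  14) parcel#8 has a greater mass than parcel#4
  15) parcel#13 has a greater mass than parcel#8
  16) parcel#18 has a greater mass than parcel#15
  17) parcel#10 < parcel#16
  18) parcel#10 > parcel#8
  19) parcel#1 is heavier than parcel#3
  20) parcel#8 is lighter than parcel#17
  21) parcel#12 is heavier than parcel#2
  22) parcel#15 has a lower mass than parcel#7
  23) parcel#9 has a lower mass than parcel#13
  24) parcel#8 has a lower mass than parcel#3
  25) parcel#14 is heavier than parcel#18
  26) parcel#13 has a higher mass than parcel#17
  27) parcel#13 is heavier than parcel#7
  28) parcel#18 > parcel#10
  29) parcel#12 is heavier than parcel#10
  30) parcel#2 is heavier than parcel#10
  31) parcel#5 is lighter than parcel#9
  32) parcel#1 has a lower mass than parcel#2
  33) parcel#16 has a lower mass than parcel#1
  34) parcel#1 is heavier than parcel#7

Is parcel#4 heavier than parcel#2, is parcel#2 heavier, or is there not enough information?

parcel#2

parcel#4 < parcel#17 < parcel#5 < parcel#9 < parcel#15 < parcel#7 < parcel#13 < parcel#10 < parcel#16 < parcel#3 < parcel#1 < parcel#14 < parcel#2, by transitivity through parcel#17, parcel#5, parcel#9, parcel#15, parcel#7, parcel#13, parcel#10, parcel#16, parcel#3, parcel#1, parcel#14.
So parcel#2 is heavier.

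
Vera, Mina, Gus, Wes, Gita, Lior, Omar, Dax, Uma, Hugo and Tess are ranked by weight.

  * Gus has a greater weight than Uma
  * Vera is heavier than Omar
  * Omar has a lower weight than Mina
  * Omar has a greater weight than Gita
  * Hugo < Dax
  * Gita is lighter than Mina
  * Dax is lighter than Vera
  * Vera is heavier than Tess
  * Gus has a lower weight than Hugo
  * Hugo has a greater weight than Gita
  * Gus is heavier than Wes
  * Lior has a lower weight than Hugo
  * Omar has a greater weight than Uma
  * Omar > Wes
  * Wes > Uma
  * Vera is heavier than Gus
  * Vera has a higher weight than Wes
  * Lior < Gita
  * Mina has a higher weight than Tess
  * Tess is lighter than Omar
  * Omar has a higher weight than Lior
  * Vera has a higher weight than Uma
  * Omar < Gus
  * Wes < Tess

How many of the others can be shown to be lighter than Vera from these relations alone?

9

The elements the relations force below Vera are Uma, Wes, Lior, Gita, Tess, Omar, Gus, Hugo, Dax — no chain reaches any other.
That is 9.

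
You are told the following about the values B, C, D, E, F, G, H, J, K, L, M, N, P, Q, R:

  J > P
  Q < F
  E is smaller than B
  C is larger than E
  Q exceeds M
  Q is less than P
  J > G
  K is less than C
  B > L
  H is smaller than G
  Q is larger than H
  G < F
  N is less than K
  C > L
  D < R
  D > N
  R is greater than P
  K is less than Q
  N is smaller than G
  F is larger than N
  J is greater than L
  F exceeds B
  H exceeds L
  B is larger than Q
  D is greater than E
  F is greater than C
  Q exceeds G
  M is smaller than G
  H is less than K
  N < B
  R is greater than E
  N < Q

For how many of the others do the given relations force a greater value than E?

5

From E the given relations immediately reach C, D, B, R.
From those, F — 5 in total.
Nothing else is reachable above E; 5 in all.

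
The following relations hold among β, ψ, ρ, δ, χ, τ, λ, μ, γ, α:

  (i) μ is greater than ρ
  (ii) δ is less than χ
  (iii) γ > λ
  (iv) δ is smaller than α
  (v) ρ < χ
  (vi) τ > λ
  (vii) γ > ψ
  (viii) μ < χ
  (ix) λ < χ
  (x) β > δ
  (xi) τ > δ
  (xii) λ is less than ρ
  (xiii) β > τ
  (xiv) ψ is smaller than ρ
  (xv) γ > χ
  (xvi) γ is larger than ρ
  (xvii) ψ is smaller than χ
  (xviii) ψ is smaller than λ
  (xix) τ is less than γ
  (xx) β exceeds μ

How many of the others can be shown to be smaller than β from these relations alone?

6

From β the given relations immediately reach δ, τ, μ.
From those, λ, ρ — 5 in total.
From those, ψ — 6 in total.
No other element is forced below β by the given relations, so the count is 6.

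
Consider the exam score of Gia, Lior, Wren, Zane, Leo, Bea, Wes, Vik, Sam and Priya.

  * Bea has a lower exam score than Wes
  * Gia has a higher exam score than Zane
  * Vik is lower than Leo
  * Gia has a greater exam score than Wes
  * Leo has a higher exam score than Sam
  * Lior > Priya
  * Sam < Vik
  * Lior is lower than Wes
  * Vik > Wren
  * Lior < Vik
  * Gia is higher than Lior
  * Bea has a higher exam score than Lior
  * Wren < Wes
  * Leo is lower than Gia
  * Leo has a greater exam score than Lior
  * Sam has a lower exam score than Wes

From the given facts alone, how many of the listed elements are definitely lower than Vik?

The elements the relations force below Vik are Priya, Wren, Lior, Sam — no chain reaches any other.
That is 4.

4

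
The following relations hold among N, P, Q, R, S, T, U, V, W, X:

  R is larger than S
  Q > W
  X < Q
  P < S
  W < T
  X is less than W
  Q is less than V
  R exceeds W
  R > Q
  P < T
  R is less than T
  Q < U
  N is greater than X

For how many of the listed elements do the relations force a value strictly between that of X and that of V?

2

Chaining upward from X reaches: W, N, Q, U, R, T.
Chaining downward from V reaches: W, Q.
Strictly between X and V are those in both lists: W, Q — 2 elements.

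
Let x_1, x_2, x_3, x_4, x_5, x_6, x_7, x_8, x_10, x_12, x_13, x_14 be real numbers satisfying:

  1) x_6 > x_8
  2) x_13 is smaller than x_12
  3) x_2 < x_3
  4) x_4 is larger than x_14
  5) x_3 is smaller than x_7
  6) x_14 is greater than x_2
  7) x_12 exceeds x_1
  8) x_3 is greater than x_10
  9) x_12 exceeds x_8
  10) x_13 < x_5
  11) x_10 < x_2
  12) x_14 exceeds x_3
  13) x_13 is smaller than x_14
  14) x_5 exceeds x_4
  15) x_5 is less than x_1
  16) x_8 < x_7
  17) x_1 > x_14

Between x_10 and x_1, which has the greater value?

Chaining the given relations: x_10 < x_2 < x_3 < x_14 < x_4 < x_5 < x_1.
So x_10 < x_1; x_1 is the larger of the two.

x_1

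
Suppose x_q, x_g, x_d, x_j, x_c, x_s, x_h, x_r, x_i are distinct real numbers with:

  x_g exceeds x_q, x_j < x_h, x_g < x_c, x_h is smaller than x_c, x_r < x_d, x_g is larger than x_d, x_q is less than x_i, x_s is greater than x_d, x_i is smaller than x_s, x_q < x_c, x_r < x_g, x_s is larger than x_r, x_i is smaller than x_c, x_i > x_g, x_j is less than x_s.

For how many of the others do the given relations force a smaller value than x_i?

4

Directly below x_i: x_q, x_g.
One step further: x_r, x_d (4 so far).
No other element is forced below x_i by the given relations, so the count is 4.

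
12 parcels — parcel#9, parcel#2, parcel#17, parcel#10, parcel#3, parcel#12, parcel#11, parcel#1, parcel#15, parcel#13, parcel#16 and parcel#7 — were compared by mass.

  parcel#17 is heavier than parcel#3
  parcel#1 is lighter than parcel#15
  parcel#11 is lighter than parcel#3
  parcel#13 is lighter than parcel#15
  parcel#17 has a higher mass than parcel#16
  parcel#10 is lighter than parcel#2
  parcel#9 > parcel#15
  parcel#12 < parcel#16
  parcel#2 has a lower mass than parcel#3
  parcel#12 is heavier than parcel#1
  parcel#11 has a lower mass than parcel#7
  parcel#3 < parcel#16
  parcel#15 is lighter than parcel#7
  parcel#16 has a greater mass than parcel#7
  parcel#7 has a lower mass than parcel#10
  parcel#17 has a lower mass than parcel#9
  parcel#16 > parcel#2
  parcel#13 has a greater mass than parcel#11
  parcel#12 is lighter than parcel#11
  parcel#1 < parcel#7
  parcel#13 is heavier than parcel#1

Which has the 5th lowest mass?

The consecutive relations fix a unique order: parcel#1 < parcel#12 < parcel#11 < parcel#13 < parcel#15 < parcel#7 < parcel#10 < parcel#2 < parcel#3 < parcel#16 < parcel#17 < parcel#9.
Counting 5 from the smallest end gives parcel#15.

parcel#15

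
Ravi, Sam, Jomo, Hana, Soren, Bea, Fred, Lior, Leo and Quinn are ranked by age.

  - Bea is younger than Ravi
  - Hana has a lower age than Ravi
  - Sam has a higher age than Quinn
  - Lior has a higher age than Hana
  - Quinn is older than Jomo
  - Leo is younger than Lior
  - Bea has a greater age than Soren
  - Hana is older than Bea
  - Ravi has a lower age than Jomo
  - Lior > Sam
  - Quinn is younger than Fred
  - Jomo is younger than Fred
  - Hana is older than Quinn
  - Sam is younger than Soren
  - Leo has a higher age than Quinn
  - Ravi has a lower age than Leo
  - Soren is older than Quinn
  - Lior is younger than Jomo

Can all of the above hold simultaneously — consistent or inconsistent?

Chaining the given relations yields Quinn < Sam < Soren < Bea < Hana < Ravi < Leo < Lior < Jomo, so Quinn < Jomo. But one relation states Jomo < Quinn. These cannot both hold.

inconsistent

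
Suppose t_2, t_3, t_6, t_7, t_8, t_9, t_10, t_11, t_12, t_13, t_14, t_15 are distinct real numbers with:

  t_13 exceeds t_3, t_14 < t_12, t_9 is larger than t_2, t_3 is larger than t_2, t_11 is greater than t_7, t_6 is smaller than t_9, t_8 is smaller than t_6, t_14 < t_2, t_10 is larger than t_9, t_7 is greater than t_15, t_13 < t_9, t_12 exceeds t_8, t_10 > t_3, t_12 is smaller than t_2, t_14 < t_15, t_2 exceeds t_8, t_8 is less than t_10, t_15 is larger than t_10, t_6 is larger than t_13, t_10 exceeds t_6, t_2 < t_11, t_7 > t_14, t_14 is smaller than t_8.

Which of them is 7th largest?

t_13

The consecutive relations fix a unique order: t_14 < t_8 < t_12 < t_2 < t_3 < t_13 < t_6 < t_9 < t_10 < t_15 < t_7 < t_11.
Counting 7 from the largest end gives t_13.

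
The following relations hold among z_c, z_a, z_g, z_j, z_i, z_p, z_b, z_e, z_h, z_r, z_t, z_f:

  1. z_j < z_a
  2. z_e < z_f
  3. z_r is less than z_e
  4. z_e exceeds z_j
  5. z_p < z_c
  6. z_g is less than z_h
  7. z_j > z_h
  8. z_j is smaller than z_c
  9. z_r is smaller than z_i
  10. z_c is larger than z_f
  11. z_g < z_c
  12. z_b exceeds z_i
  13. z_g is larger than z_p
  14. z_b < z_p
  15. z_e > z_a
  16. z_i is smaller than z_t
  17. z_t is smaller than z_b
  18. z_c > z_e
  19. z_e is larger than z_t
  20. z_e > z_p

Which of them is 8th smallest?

z_j

Piecing the relations together gives one ordering: z_r < z_i < z_t < z_b < z_p < z_g < z_h < z_j < z_a < z_e < z_f < z_c.
The 8th smallest is z_j.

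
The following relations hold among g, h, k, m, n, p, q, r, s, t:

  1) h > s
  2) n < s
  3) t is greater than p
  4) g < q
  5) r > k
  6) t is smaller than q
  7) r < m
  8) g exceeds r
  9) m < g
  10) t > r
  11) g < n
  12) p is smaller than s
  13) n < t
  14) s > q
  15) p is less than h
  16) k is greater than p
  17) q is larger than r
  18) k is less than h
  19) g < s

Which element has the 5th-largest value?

n

Chaining the given pairs: p < k < r < m < g < n < t < q < s < h.
The 5th largest is n.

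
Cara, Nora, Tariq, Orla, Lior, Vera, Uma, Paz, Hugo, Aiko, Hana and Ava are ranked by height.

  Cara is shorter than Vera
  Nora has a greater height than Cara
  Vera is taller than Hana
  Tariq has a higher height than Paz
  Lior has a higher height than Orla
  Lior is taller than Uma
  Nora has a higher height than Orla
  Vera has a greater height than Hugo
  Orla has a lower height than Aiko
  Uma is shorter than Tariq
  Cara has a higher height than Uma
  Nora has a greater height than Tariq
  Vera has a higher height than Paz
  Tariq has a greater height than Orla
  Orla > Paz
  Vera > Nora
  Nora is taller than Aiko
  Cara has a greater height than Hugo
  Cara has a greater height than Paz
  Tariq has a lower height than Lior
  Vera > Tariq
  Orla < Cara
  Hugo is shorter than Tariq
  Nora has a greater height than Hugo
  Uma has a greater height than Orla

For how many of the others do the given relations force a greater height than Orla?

From Orla the given relations immediately reach Uma, Cara, Tariq, Aiko, Nora, Lior.
From those, Vera — 7 in total.
Nothing else is reachable above Orla; 7 in all.

7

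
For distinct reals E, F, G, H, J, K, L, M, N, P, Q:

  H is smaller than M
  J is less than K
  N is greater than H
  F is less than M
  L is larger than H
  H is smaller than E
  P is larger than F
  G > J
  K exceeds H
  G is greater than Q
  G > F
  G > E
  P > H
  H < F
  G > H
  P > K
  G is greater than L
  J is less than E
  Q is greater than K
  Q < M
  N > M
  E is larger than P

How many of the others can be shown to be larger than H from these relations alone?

9

The elements the relations force above H are K, F, Q, M, L, P, N, E, G — no chain reaches any other.
That is 9.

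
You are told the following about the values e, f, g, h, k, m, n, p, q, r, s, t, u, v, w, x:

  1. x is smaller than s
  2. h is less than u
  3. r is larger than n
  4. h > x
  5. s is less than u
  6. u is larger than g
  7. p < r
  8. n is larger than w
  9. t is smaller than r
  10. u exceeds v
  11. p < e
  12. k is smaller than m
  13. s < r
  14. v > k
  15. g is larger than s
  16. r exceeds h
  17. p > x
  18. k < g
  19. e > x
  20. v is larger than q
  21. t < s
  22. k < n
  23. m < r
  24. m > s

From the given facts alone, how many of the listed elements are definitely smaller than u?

8

Directly below u: s, h, g, v.
One step further: q, x, t, k (8 so far).
No other element is forced below u by the given relations, so the count is 8.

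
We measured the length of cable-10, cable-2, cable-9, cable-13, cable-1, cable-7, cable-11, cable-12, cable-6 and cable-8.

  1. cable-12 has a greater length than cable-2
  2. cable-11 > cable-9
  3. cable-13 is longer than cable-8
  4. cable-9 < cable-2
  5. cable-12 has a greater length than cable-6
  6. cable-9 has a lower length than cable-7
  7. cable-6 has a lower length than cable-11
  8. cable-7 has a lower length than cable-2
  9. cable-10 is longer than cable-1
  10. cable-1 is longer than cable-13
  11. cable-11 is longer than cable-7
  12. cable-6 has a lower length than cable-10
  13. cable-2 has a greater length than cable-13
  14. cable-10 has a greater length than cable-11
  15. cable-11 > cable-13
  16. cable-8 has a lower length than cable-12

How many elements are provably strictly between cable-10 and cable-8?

3

The relations place cable-8 below cable-10. An element lies strictly between them when it is forced above cable-8 and also forced below cable-10.
Above cable-8: {cable-13, cable-2, cable-12, cable-1, cable-11}. Below cable-10: {cable-9, cable-7, cable-6, cable-13, cable-1, cable-11}.
Intersection: {cable-13, cable-1, cable-11} — 3.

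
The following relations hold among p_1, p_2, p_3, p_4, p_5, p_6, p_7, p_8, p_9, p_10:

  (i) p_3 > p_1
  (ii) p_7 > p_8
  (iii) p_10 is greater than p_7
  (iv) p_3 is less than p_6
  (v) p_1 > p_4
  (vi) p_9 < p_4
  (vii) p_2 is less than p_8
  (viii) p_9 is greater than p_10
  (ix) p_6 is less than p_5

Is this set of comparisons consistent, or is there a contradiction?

Every relation is compatible with p_2 < p_8 < p_7 < p_10 < p_9 < p_4 < p_1 < p_3 < p_6 < p_5; the set is consistent.

consistent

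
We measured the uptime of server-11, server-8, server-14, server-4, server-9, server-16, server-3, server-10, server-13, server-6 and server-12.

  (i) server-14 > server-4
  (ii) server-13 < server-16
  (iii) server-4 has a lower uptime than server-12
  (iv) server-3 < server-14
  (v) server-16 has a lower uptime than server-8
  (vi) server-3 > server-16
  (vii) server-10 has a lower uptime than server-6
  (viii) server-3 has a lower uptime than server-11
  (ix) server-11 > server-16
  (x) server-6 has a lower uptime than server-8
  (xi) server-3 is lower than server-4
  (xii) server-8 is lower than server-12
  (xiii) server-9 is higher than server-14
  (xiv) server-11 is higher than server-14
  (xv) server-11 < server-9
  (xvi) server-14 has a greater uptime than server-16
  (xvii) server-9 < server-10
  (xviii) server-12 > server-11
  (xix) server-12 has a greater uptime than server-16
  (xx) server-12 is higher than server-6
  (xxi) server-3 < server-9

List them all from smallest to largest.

The consecutive links are each given: server-13 < server-16; server-16 < server-3; server-3 < server-4; server-4 < server-14; server-14 < server-11; server-11 < server-9; server-9 < server-10; server-10 < server-6; server-6 < server-8; server-8 < server-12.

server-13 < server-16 < server-3 < server-4 < server-14 < server-11 < server-9 < server-10 < server-6 < server-8 < server-12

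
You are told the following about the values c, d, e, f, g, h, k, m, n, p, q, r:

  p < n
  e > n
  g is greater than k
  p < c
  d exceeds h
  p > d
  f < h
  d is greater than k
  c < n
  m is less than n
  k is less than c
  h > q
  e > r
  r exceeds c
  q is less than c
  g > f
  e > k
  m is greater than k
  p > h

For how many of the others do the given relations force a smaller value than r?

The elements the relations force below r are k, f, q, h, d, p, c — no chain reaches any other.
That is 7.

7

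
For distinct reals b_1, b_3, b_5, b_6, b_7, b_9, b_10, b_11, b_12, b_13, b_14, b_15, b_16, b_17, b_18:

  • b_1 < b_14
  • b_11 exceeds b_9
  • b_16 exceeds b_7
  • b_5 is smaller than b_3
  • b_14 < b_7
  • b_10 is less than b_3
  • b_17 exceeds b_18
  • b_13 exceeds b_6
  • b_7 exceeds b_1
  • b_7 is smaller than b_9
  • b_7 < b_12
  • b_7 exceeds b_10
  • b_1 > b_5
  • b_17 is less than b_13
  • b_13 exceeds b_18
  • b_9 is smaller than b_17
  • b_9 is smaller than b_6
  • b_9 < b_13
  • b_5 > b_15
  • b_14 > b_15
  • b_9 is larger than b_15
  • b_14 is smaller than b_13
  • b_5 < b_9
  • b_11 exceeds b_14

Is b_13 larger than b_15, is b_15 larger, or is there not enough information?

b_15 < b_5 and b_5 < b_1 give b_15 < b_1.
With b_1 < b_14: b_15 < b_5 < b_1 < b_14.
With b_14 < b_7: b_15 < b_5 < b_1 < b_14 < b_7.
With b_7 < b_9: b_15 < b_5 < b_1 < b_14 < b_7 < b_9.
Then b_9 < b_6 extends the chain to b_6.
With b_6 < b_13: b_15 < b_5 < b_1 < b_14 < b_7 < b_9 < b_6 < b_13.
So b_13 is larger.

b_13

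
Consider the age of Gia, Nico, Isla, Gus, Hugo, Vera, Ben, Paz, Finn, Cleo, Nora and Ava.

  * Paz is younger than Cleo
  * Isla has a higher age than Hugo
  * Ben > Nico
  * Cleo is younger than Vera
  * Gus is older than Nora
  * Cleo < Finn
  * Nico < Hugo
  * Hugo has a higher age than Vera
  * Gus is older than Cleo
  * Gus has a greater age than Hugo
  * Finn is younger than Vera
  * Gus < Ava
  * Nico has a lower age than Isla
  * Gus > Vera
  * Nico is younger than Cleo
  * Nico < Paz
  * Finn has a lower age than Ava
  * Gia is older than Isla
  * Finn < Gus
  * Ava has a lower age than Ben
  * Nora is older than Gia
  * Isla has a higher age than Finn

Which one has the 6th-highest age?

Isla

The consecutive relations fix a unique order: Nico < Paz < Cleo < Finn < Vera < Hugo < Isla < Gia < Nora < Gus < Ava < Ben.
The 6th largest is Isla.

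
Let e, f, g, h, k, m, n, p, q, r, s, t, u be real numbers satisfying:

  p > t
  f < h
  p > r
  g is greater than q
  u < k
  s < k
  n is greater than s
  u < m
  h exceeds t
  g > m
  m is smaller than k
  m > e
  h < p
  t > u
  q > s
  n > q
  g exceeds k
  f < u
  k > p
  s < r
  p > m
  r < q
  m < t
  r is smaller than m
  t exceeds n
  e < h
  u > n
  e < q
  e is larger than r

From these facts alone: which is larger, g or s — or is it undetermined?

s < r < e < q < n < u < m < t < h < p < k < g, by transitivity through r, e, q, n, u, m, t, h, p, k.
So g is larger.

g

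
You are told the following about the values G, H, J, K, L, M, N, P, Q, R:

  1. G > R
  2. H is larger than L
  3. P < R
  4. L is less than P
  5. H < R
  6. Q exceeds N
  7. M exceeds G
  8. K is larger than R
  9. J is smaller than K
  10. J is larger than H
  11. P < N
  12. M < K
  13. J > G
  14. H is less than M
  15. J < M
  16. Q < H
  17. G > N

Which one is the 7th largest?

Chaining the given pairs: L < P < N < Q < H < R < G < J < M < K.
The 7th largest is Q.

Q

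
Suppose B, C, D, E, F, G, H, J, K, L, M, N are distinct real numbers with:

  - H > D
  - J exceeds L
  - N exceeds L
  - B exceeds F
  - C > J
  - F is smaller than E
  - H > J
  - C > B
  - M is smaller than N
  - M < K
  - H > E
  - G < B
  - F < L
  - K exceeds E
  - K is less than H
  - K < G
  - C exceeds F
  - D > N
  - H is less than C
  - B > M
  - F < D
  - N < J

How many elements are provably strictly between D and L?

Chaining upward from L reaches: N, J, H, C.
Chaining downward from D reaches: F, M, N.
Strictly between L and D are those in both lists: N — 1 element.

1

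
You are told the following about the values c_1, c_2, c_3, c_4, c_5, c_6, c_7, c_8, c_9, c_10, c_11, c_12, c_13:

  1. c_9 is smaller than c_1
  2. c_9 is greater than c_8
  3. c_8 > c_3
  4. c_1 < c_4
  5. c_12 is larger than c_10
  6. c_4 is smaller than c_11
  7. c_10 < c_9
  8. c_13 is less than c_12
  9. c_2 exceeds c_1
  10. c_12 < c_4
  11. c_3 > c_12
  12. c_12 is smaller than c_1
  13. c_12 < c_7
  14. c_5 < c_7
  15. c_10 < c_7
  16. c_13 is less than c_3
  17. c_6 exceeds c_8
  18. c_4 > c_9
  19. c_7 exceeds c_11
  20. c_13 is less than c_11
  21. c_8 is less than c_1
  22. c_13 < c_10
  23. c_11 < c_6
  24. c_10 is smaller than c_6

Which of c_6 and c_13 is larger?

c_6

Chaining the given relations: c_13 < c_10 < c_12 < c_3 < c_8 < c_9 < c_1 < c_4 < c_11 < c_6.
So c_13 < c_6; c_6 is the larger of the two.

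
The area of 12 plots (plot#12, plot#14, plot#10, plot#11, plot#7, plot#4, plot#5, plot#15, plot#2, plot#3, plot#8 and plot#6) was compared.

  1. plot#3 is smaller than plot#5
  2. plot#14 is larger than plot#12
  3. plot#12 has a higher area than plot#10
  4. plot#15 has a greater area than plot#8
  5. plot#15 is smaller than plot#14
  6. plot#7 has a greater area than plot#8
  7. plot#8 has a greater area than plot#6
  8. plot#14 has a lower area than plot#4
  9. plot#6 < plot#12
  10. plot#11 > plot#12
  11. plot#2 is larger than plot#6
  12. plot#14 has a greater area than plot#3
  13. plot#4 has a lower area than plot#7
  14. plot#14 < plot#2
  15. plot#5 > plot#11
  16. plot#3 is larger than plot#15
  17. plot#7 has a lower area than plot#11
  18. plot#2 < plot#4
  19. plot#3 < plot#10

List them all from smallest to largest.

plot#6 < plot#8 < plot#15 < plot#3 < plot#10 < plot#12 < plot#14 < plot#2 < plot#4 < plot#7 < plot#11 < plot#5

Nothing is placed below plot#6, so it is least; from there plot#6 < plot#8; plot#8 < plot#15; plot#15 < plot#3; plot#3 < plot#10; plot#10 < plot#12; plot#12 < plot#14; plot#14 < plot#2; plot#2 < plot#4; plot#4 < plot#7; plot#7 < plot#11; plot#11 < plot#5, each given directly.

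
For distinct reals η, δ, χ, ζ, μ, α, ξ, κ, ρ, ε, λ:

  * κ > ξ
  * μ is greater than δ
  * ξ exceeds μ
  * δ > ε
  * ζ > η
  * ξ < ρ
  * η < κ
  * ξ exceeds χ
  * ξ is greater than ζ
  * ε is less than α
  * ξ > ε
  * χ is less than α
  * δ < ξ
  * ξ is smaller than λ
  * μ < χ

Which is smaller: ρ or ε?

Following the relations from ε: ε < δ < μ < χ < ξ < ρ.
So ε < ρ; ε is the smaller of the two.

ε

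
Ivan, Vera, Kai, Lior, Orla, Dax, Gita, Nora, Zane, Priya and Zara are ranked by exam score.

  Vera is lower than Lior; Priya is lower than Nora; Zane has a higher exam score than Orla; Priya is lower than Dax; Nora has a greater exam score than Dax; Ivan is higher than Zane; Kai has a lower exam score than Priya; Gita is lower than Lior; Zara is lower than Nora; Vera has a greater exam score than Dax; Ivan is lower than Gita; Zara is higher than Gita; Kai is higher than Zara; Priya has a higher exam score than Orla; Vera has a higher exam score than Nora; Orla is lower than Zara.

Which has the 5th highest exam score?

Priya

The consecutive relations fix a unique order: Orla < Zane < Ivan < Gita < Zara < Kai < Priya < Dax < Nora < Vera < Lior.
The 5th largest is Priya.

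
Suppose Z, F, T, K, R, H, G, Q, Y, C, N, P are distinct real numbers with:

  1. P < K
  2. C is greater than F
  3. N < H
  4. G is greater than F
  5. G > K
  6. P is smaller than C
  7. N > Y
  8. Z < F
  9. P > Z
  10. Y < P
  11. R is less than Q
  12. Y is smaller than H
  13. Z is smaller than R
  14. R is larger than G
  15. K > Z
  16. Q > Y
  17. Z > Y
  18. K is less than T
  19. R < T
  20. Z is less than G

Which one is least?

Y

Chaining upward from Y: directly above it, Z, P, N, H, Q; then F, K, G, R, C; then T.
That covers every other element, and nothing is given below Y, so Y is the least.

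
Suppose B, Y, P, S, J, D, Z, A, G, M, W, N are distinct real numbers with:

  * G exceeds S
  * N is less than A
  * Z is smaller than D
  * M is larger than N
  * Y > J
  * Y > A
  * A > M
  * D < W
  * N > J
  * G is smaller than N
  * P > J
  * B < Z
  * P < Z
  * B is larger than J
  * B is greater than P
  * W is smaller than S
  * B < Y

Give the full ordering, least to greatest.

Each adjacent pair is fixed by a given relation: J < P; P < B; B < Z; Z < D; D < W; W < S; S < G; G < N; N < M; M < A; A < Y. Chaining them end to end gives the full order.

J < P < B < Z < D < W < S < G < N < M < A < Y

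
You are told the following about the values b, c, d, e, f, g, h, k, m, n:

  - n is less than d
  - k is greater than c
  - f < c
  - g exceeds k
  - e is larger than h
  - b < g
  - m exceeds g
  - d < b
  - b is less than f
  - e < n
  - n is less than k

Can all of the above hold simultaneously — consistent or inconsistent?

Every relation is compatible with h < e < n < d < b < f < c < k < g < m; the set is consistent.

consistent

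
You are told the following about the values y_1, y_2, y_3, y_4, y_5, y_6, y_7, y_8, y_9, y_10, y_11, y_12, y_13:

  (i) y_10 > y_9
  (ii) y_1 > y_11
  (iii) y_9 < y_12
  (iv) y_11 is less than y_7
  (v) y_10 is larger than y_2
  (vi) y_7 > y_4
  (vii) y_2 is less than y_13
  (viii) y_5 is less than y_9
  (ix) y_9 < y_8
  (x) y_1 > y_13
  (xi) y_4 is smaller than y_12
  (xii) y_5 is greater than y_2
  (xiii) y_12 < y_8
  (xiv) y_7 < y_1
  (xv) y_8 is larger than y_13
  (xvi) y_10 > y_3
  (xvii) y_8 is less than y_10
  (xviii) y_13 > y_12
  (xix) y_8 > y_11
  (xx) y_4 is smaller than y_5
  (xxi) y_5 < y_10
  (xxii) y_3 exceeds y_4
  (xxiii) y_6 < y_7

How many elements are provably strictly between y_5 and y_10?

4

Chaining upward from y_5 reaches: y_9, y_12, y_13, y_8, y_1.
Chaining downward from y_10 reaches: y_2, y_4, y_9, y_12, y_11, y_3, y_13, y_8.
Strictly between y_5 and y_10 are those in both lists: y_9, y_12, y_13, y_8 — 4 elements.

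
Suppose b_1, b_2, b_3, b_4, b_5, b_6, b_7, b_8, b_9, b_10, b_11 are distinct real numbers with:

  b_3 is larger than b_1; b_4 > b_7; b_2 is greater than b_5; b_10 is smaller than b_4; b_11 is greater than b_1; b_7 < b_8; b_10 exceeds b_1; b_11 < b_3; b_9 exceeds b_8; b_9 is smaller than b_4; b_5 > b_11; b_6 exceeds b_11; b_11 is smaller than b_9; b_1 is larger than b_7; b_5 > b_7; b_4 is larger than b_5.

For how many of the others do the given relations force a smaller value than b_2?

From b_2 the given relations immediately reach b_5.
From those, b_7, b_11 — 3 in total.
From those, b_1 — 4 in total.
No other element is forced below b_2 by the given relations, so the count is 4.

4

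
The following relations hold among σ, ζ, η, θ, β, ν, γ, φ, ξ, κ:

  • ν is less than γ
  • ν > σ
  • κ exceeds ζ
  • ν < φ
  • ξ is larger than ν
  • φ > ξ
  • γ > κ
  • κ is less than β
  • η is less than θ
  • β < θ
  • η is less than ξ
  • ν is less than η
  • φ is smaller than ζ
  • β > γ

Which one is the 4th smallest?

ξ

Piecing the relations together gives one ordering: σ < ν < η < ξ < φ < ζ < κ < γ < β < θ.
Counting 4 from the smallest end gives ξ.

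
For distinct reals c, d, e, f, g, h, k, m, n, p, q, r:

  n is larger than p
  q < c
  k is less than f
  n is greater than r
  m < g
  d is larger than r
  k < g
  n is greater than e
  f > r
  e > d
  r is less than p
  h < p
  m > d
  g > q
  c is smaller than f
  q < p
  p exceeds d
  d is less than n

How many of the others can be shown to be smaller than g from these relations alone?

The elements the relations force below g are q, r, k, d, m — no chain reaches any other.
That is 5.

5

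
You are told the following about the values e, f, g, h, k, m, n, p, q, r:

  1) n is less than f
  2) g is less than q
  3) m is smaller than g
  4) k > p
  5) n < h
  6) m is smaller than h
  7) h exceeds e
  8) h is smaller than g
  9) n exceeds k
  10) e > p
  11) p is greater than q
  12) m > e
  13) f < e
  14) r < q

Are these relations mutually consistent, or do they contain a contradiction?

inconsistent

We have g < q stated directly, yet also q < p < k < n < f < e < m < h < g by chaining the others — so q < g. Contradiction.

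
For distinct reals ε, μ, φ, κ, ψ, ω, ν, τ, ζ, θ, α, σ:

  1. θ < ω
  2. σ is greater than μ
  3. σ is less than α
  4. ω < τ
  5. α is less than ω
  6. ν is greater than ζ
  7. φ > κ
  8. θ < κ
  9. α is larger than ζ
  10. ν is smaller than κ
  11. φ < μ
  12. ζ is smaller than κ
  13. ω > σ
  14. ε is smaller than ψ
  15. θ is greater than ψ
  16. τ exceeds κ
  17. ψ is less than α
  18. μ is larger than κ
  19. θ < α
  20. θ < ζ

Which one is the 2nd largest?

Piecing the relations together gives one ordering: ε < ψ < θ < ζ < ν < κ < φ < μ < σ < α < ω < τ.
The 2nd largest is ω.

ω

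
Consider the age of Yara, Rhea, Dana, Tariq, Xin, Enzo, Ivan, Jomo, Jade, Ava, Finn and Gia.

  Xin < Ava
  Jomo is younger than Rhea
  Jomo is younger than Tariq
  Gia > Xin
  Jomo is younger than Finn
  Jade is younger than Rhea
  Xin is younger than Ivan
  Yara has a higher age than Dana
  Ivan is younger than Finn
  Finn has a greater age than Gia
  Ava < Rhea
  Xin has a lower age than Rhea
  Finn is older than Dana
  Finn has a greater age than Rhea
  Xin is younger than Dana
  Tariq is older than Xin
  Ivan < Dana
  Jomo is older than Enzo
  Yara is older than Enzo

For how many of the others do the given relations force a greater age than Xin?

8

From Xin the given relations immediately reach Ava, Gia, Ivan, Rhea, Tariq, Dana.
From those, Finn, Yara — 8 in total.
Nothing else is reachable above Xin; 8 in all.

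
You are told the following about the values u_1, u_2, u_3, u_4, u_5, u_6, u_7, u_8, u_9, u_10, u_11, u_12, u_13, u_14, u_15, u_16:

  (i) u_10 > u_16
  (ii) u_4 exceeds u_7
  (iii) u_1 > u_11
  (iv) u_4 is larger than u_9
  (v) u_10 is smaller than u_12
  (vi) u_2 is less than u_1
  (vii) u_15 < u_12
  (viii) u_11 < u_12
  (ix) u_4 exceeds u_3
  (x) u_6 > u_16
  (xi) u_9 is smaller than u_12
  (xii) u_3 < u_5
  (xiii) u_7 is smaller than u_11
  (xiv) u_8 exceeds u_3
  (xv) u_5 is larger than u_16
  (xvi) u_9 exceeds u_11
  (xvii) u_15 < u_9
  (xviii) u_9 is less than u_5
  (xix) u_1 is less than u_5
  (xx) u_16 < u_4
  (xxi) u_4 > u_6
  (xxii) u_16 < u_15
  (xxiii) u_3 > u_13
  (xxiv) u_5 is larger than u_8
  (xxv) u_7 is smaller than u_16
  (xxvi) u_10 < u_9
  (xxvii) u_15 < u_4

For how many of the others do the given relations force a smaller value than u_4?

9

Directly below u_4: u_7, u_16, u_6, u_3, u_15, u_9.
One step further: u_13, u_11, u_10 (9 so far).
Nothing else is reachable below u_4; 9 in all.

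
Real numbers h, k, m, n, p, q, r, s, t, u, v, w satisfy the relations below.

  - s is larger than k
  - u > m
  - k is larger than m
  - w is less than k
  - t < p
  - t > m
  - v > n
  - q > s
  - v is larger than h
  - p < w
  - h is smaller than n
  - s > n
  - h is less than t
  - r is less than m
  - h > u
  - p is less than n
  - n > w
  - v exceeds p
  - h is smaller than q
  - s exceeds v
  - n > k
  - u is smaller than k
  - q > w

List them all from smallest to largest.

r < m < u < h < t < p < w < k < n < v < s < q

Each adjacent pair is fixed by a given relation: r < m; m < u; u < h; h < t; t < p; p < w; w < k; k < n; n < v; v < s; s < q. Chaining them end to end gives the full order.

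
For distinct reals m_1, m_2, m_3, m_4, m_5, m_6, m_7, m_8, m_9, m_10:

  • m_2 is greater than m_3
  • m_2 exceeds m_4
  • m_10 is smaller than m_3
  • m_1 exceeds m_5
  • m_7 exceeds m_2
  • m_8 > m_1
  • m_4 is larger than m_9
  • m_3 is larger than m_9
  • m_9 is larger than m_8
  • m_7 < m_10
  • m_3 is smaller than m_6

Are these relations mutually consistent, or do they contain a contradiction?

inconsistent

We have m_3 < m_2 stated directly, yet also m_2 < m_7 < m_10 < m_3 by chaining the others — so m_2 < m_3. Contradiction.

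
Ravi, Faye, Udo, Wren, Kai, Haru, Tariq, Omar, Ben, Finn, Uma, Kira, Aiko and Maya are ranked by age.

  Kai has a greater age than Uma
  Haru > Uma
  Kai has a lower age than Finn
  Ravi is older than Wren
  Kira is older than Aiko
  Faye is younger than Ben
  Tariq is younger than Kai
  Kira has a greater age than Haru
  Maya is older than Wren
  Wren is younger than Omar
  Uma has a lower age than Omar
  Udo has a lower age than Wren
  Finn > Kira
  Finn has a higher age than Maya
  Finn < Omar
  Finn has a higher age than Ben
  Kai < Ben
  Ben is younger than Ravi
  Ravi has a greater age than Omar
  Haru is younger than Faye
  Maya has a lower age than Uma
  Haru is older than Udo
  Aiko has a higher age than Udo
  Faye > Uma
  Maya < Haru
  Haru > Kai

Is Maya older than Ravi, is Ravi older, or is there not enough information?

The relevant relations are Maya < Uma; Uma < Kai; Kai < Haru; Haru < Faye; Faye < Ben; Ben < Finn; Finn < Omar; Omar < Ravi.
Together: Maya < Uma < Kai < Haru < Faye < Ben < Finn < Omar < Ravi.
So Ravi is older.

Ravi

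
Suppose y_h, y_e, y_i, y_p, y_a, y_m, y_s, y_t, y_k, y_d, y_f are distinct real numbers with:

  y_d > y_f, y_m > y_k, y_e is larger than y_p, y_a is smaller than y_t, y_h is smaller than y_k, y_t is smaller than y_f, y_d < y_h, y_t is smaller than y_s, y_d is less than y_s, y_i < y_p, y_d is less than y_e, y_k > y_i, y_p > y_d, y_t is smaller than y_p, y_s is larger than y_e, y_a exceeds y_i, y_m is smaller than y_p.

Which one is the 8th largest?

Piecing the relations together gives one ordering: y_i < y_a < y_t < y_f < y_d < y_h < y_k < y_m < y_p < y_e < y_s.
Counting 8 from the largest end gives y_f.

y_f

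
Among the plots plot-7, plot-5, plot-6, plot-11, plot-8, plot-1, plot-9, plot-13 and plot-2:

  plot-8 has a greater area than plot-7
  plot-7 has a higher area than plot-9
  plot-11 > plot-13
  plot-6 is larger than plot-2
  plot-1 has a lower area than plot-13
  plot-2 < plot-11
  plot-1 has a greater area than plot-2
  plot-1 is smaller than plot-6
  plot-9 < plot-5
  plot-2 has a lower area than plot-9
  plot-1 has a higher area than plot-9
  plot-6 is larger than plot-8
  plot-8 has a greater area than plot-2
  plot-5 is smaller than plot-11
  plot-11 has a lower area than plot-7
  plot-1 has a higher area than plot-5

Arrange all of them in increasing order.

Nothing is placed below plot-2, so it is least; from there plot-2 < plot-9; plot-9 < plot-5; plot-5 < plot-1; plot-1 < plot-13; plot-13 < plot-11; plot-11 < plot-7; plot-7 < plot-8; plot-8 < plot-6, each given directly.

plot-2 < plot-9 < plot-5 < plot-1 < plot-13 < plot-11 < plot-7 < plot-8 < plot-6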